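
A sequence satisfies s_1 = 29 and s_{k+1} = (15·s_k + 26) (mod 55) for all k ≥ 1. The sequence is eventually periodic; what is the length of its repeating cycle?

5

s_1 = 29, s_2 = 21, s_3 = 11, s_4 = 26, s_5 = 31, s_6 = 51, s_7 = 21.
Since s_7 = s_2 = 21, the sequence is eventually periodic: after a pre-period of length 1 it cycles with period 5.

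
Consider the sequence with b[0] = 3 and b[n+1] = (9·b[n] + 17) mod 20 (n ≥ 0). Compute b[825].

Listing terms: b[0] = 3; b[1] = 4; b[2] = 13; b[3] = 14; b[4] = 3.
Since b[4] = b[0] = 3, the sequence is periodic with period 4.
So b[825] = b[0 + ((825-0) mod 4)] = b[1] = 4.

4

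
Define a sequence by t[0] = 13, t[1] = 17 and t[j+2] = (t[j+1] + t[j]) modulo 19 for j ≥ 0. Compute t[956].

11

We have t[0] = 13, t[1] = 17, t[2] = 11, t[3] = 9, t[4] = 1, t[5] = 10, t[6] = 11, t[7] = 2, t[8] = 13, t[9] = 15, t[10] = 9, t[11] = 5, t[12] = 14, t[13] = 0, t[14] = 14, t[15] = 14, t[16] = 9, t[17] = 4, t[18] = 13, t[19] = 17.
The sequence repeats with period 18.
(956 - 0) mod 18 = 2, so t[956] = t[2] = 11.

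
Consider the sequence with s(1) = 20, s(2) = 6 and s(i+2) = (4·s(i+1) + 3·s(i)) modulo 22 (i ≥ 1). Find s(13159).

Listing terms: s(1) = 20, s(2) = 6, s(3) = 18, s(4) = 2, s(5) = 18, s(6) = 12, s(7) = 14, s(8) = 4, s(9) = 14, s(10) = 2, s(11) = 6, s(12) = 8, s(13) = 6, s(14) = 4, s(15) = 12, s(16) = 16, s(17) = 12, s(18) = 8, s(19) = 2, s(20) = 10, s(21) = 2, s(22) = 16, s(23) = 4, s(24) = 20, s(25) = 4, s(26) = 10, s(27) = 8, s(28) = 18, s(29) = 8, s(30) = 20, s(31) = 16, s(32) = 14, s(33) = 16, s(34) = 18, s(35) = 10, s(36) = 6, s(37) = 10, s(38) = 14, s(39) = 20, s(40) = 12, s(41) = 20, s(42) = 6.
Since (s(41), s(42)) = (s(1), s(2)) = (20, 6) (two consecutive terms determine the rest), the sequence is periodic with period 40.
So s(13159) = s(1 + ((13159-1) mod 40)) = s(39) = 20.

20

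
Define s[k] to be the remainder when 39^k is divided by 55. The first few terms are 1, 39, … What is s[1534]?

31

We have s[0] = 1; s[1] = 39; s[2] = 36; s[3] = 29; s[4] = 31; s[5] = 54; s[6] = 16; s[7] = 19; s[8] = 26; s[9] = 24; s[10] = 1.
The sequence repeats with period 10.
So s[1534] = s[0 + ((1534-0) mod 10)] = s[4] = 31.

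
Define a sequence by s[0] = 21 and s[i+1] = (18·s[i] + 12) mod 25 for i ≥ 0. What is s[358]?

Computing terms: s[0] = 21,  s[1] = 15,  s[2] = 7,  s[3] = 13,  s[4] = 21.
Since s[4] = s[0] = 21, the sequence is periodic with period 4.
(358 - 0) mod 4 = 2, so s[358] = s[2] = 7.

7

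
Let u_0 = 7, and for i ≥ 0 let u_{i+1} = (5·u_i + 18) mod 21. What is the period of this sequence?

u_0 = 7,  u_1 = 11,  u_2 = 10,  u_3 = 5,  u_4 = 1,  u_5 = 2,  u_6 = 7.
The sequence repeats with period 6.

6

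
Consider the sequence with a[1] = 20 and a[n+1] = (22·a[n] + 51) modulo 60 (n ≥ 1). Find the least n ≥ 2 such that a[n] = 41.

a[1] = 20, a[2] = 11, a[3] = 53, a[4] = 17, a[5] = 5, a[6] = 41, a[7] = 53.
Since a[7] = a[3] = 53, the sequence is eventually periodic: after a pre-period of length 2 it cycles with period 4.
The value 41 first appears (with n ≥ 2) at a[6].

6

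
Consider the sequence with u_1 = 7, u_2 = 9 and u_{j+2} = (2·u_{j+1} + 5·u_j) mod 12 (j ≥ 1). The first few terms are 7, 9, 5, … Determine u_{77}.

3

u_1 = 7; u_2 = 9; u_3 = 5; u_4 = 7; u_5 = 3; u_6 = 5; u_7 = 1; u_8 = 3; u_9 = 11; u_{10} = 1; u_{11} = 9; u_{12} = 11; u_{13} = 7; u_{14} = 9.
The sequence repeats with period 12.
(77 - 1) mod 12 = 4, so u_{77} = u_5 = 3.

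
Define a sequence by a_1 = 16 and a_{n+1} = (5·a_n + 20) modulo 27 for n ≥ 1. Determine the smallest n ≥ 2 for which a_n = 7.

Computing terms: a_1 = 16, a_2 = 19, a_3 = 7, a_4 = 1, a_5 = 25, a_6 = 10, a_7 = 16.
Since a_7 = a_1 = 16, the sequence is periodic with period 6.
The value 7 first appears (with n ≥ 2) at a_3.

3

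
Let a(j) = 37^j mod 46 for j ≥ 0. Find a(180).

Computing terms: a(0) = 1; a(1) = 37; a(2) = 35; a(3) = 7; a(4) = 29; a(5) = 15; a(6) = 3; a(7) = 19; a(8) = 13; a(9) = 21; a(10) = 41; a(11) = 45; a(12) = 9; a(13) = 11; a(14) = 39; a(15) = 17; a(16) = 31; a(17) = 43; a(18) = 27; a(19) = 33; a(20) = 25; a(21) = 5; a(22) = 1.
The sequence repeats with period 22.
(180 - 0) mod 22 = 4, so a(180) = a(4) = 29.

29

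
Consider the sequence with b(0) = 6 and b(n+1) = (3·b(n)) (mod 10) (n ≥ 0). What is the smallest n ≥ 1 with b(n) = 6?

4

b(0) = 6,  b(1) = 8,  b(2) = 4,  b(3) = 2,  b(4) = 6.
Since b(4) = b(0) = 6, the sequence is periodic with period 4.
The value 6 next appears (with n ≥ 1) at b(4).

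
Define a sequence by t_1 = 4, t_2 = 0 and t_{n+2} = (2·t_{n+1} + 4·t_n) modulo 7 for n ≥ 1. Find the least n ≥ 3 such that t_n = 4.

Computing terms: t_1 = 4, t_2 = 0, t_3 = 2, t_4 = 4, t_5 = 2, t_6 = 6, t_7 = 6, t_8 = 1, t_9 = 5, t_{10} = 0, t_{11} = 6, t_{12} = 5, t_{13} = 6, t_{14} = 4, t_{15} = 4, t_{16} = 3, t_{17} = 1, t_{18} = 0, t_{19} = 4, t_{20} = 1, t_{21} = 4, t_{22} = 5, t_{23} = 5, t_{24} = 2, t_{25} = 3, t_{26} = 0, t_{27} = 5, t_{28} = 3, t_{29} = 5, t_{30} = 1, t_{31} = 1, t_{32} = 6, t_{33} = 2, t_{34} = 0, t_{35} = 1, t_{36} = 2, t_{37} = 1, t_{38} = 3, t_{39} = 3, t_{40} = 4, t_{41} = 6, t_{42} = 0, t_{43} = 3, t_{44} = 6, t_{45} = 3, t_{46} = 2, t_{47} = 2, t_{48} = 5, t_{49} = 4, t_{50} = 0.
Since (t_{49}, t_{50}) = (t_1, t_2) = (4, 0) (two consecutive terms determine the rest), the sequence is periodic with period 48.
The value 4 first appears (with n ≥ 3) at t_4.

4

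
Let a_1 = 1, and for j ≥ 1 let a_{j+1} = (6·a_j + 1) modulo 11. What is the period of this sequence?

10

We have a_1 = 1, a_2 = 7, a_3 = 10, a_4 = 6, a_5 = 4, a_6 = 3, a_7 = 8, a_8 = 5, a_9 = 9, a_{10} = 0, a_{11} = 1.
Since a_{11} = a_1 = 1, the sequence is periodic with period 10.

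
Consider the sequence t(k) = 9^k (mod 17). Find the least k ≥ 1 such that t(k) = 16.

Listing terms: t(0) = 1, t(1) = 9, t(2) = 13, t(3) = 15, t(4) = 16, t(5) = 8, t(6) = 4, t(7) = 2, t(8) = 1.
Since t(8) = t(0) = 1, the sequence is periodic with period 8.
The value 16 first appears (with k ≥ 1) at t(4).

4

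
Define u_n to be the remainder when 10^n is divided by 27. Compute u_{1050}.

1

Listing terms: u_1 = 10,  u_2 = 19,  u_3 = 1,  u_4 = 10.
Since u_4 = u_1 = 10, the sequence is periodic with period 3.
(1050 - 1) mod 3 = 2, so u_{1050} = u_3 = 1.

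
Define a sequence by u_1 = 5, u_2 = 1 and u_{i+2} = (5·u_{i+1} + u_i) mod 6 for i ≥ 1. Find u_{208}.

u_1 = 5, u_2 = 1, u_3 = 4, u_4 = 3, u_5 = 1, u_6 = 2, u_7 = 5, u_8 = 3, u_9 = 2, u_{10} = 1, u_{11} = 1, u_{12} = 0, u_{13} = 1, u_{14} = 5, u_{15} = 2, u_{16} = 3, u_{17} = 5, u_{18} = 4, u_{19} = 1, u_{20} = 3, u_{21} = 4, u_{22} = 5, u_{23} = 5, u_{24} = 0, u_{25} = 5, u_{26} = 1.
Since (u_{25}, u_{26}) = (u_1, u_2) = (5, 1) (two consecutive terms determine the rest), the sequence is periodic with period 24.
(208 - 1) mod 24 = 15, so u_{208} = u_{16} = 3.

3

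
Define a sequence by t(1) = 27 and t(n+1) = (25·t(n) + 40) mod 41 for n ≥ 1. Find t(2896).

t(1) = 27; t(2) = 18; t(3) = 39; t(4) = 31; t(5) = 36; t(6) = 38; t(7) = 6; t(8) = 26; t(9) = 34; t(10) = 29; t(11) = 27.
The sequence repeats with period 10.
So t(2896) = t(1 + ((2896-1) mod 10)) = t(6) = 38.

38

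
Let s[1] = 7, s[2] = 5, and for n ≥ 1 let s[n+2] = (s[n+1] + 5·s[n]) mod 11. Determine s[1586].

4

Computing terms: s[1] = 7; s[2] = 5; s[3] = 7; s[4] = 10; s[5] = 1; s[6] = 7; s[7] = 1; s[8] = 3; s[9] = 8; s[10] = 1; s[11] = 8; s[12] = 2; s[13] = 9; s[14] = 8; s[15] = 9; s[16] = 5; s[17] = 6; s[18] = 9; s[19] = 6; s[20] = 7; s[21] = 4; s[22] = 6; s[23] = 4; s[24] = 1; s[25] = 10; s[26] = 4; s[27] = 10; s[28] = 8; s[29] = 3; s[30] = 10; s[31] = 3; s[32] = 9; s[33] = 2; s[34] = 3; s[35] = 2; s[36] = 6; s[37] = 5; s[38] = 2; s[39] = 5; s[40] = 4; s[41] = 7; s[42] = 5.
Since (s[41], s[42]) = (s[1], s[2]) = (7, 5) (two consecutive terms determine the rest), the sequence is periodic with period 40.
(1586 - 1) mod 40 = 25, so s[1586] = s[26] = 4.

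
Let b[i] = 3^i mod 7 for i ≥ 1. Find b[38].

2

We have b[1] = 3; b[2] = 2; b[3] = 6; b[4] = 4; b[5] = 5; b[6] = 1; b[7] = 3.
The sequence repeats with period 6.
So b[38] = b[1 + ((38-1) mod 6)] = b[2] = 2.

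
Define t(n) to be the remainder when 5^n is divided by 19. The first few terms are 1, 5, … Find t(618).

7

Listing terms: t(0) = 1; t(1) = 5; t(2) = 6; t(3) = 11; t(4) = 17; t(5) = 9; t(6) = 7; t(7) = 16; t(8) = 4; t(9) = 1.
Since t(9) = t(0) = 1, the sequence is periodic with period 9.
So t(618) = t(0 + ((618-0) mod 9)) = t(6) = 7.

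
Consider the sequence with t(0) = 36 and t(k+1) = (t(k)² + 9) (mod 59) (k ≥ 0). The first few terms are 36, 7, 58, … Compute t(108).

10

Listing terms: t(0) = 36,  t(1) = 7,  t(2) = 58,  t(3) = 10,  t(4) = 50,  t(5) = 31,  t(6) = 26,  t(7) = 36.
Since t(7) = t(0) = 36, the sequence is periodic with period 7.
(108 - 0) mod 7 = 3, so t(108) = t(3) = 10.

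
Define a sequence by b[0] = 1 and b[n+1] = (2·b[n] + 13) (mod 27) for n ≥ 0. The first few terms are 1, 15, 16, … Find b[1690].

Computing terms: b[0] = 1,  b[1] = 15,  b[2] = 16,  b[3] = 18,  b[4] = 22,  b[5] = 3,  b[6] = 19,  b[7] = 24,  b[8] = 7,  b[9] = 0,  b[10] = 13,  b[11] = 12,  b[12] = 10,  b[13] = 6,  b[14] = 25,  b[15] = 9,  b[16] = 4,  b[17] = 21,  b[18] = 1.
Since b[18] = b[0] = 1, the sequence is periodic with period 18.
So b[1690] = b[0 + ((1690-0) mod 18)] = b[16] = 4.

4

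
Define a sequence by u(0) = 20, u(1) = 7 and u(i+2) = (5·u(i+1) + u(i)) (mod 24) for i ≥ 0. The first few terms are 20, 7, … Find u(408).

u(0) = 20; u(1) = 7; u(2) = 7; u(3) = 18; u(4) = 1; u(5) = 23; u(6) = 20; u(7) = 3; u(8) = 11; u(9) = 10; u(10) = 13; u(11) = 3; u(12) = 4; u(13) = 23; u(14) = 23; u(15) = 18; u(16) = 17; u(17) = 7; u(18) = 4; u(19) = 3; u(20) = 19; u(21) = 2; u(22) = 5; u(23) = 3; u(24) = 20; u(25) = 7.
The sequence repeats with period 24.
So u(408) = u(0 + ((408-0) mod 24)) = u(0) = 20.

20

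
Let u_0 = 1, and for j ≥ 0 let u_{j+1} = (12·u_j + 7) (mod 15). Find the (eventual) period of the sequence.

Computing terms: u_0 = 1,  u_1 = 4,  u_2 = 10,  u_3 = 7,  u_4 = 1.
The sequence repeats with period 4.

4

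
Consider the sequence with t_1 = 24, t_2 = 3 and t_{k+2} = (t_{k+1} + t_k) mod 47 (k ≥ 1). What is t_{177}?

Computing terms: t_1 = 24; t_2 = 3; t_3 = 27; t_4 = 30; t_5 = 10; t_6 = 40; t_7 = 3; t_8 = 43; t_9 = 46; t_{10} = 42; t_{11} = 41; t_{12} = 36; t_{13} = 30; t_{14} = 19; t_{15} = 2; t_{16} = 21; t_{17} = 23; t_{18} = 44; t_{19} = 20; t_{20} = 17; t_{21} = 37; t_{22} = 7; t_{23} = 44; t_{24} = 4; t_{25} = 1; t_{26} = 5; t_{27} = 6; t_{28} = 11; t_{29} = 17; t_{30} = 28; t_{31} = 45; t_{32} = 26; t_{33} = 24; t_{34} = 3.
The sequence repeats with period 32.
(177 - 1) mod 32 = 16, so t_{177} = t_{17} = 23.

23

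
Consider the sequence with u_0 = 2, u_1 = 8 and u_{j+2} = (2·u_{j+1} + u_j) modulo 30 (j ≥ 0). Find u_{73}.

Computing terms: u_0 = 2, u_1 = 8, u_2 = 18, u_3 = 14, u_4 = 16, u_5 = 16, u_6 = 18, u_7 = 22, u_8 = 2, u_9 = 26, u_{10} = 24, u_{11} = 14, u_{12} = 22, u_{13} = 28, u_{14} = 18, u_{15} = 4, u_{16} = 26, u_{17} = 26, u_{18} = 18, u_{19} = 2, u_{20} = 22, u_{21} = 16, u_{22} = 24, u_{23} = 4, u_{24} = 2, u_{25} = 8.
The sequence repeats with period 24.
So u_{73} = u_{0 + ((73-0) mod 24)} = u_1 = 8.

8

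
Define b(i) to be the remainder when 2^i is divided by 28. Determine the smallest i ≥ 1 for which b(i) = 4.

We have b(0) = 1; b(1) = 2; b(2) = 4; b(3) = 8; b(4) = 16; b(5) = 4.
Since b(5) = b(2) = 4, the sequence is eventually periodic: after a pre-period of length 2 it cycles with period 3.
The value 4 first appears (with i ≥ 1) at b(2).

2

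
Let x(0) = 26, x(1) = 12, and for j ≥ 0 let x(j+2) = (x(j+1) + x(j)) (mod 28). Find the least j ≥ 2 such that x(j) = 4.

Listing terms: x(0) = 26; x(1) = 12; x(2) = 10; x(3) = 22; x(4) = 4; x(5) = 26; x(6) = 2; x(7) = 0; x(8) = 2; x(9) = 2; x(10) = 4; x(11) = 6; x(12) = 10; x(13) = 16; x(14) = 26; x(15) = 14; x(16) = 12; x(17) = 26; x(18) = 10; x(19) = 8; x(20) = 18; x(21) = 26; x(22) = 16; x(23) = 14; x(24) = 2; x(25) = 16; x(26) = 18; x(27) = 6; x(28) = 24; x(29) = 2; x(30) = 26; x(31) = 0; x(32) = 26; x(33) = 26; x(34) = 24; x(35) = 22; x(36) = 18; x(37) = 12; x(38) = 2; x(39) = 14; x(40) = 16; x(41) = 2; x(42) = 18; x(43) = 20; x(44) = 10; x(45) = 2; x(46) = 12; x(47) = 14; x(48) = 26; x(49) = 12.
Since (x(48), x(49)) = (x(0), x(1)) = (26, 12) (two consecutive terms determine the rest), the sequence is periodic with period 48.
The value 4 first appears (with j ≥ 2) at x(4).

4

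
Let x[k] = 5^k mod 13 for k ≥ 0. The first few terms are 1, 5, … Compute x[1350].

We have x[0] = 1; x[1] = 5; x[2] = 12; x[3] = 8; x[4] = 1.
The sequence repeats with period 4.
So x[1350] = x[0 + ((1350-0) mod 4)] = x[2] = 12.

12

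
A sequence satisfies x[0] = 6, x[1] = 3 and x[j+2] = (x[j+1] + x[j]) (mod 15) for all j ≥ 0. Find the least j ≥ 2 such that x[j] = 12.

Listing terms: x[0] = 6,  x[1] = 3,  x[2] = 9,  x[3] = 12,  x[4] = 6,  x[5] = 3.
The sequence repeats with period 4.
The value 12 first appears (with j ≥ 2) at x[3].

3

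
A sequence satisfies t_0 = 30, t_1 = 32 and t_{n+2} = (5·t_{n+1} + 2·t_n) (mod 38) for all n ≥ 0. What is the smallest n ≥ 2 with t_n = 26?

9

Computing terms: t_0 = 30; t_1 = 32; t_2 = 30; t_3 = 24; t_4 = 28; t_5 = 36; t_6 = 8; t_7 = 36; t_8 = 6; t_9 = 26; t_{10} = 28; t_{11} = 2; t_{12} = 28; t_{13} = 30; t_{14} = 16; t_{15} = 26; t_{16} = 10; t_{17} = 26; t_{18} = 36; t_{19} = 4; t_{20} = 16; t_{21} = 12; t_{22} = 16; t_{23} = 28; t_{24} = 20; t_{25} = 4; t_{26} = 22; t_{27} = 4; t_{28} = 26; t_{29} = 24; t_{30} = 20; t_{31} = 34; t_{32} = 20; t_{33} = 16; t_{34} = 6; t_{35} = 24; t_{36} = 18; t_{37} = 24; t_{38} = 4; t_{39} = 30; t_{40} = 6; t_{41} = 14; t_{42} = 6; t_{43} = 20; t_{44} = 36; t_{45} = 30; t_{46} = 32.
Since (t_{45}, t_{46}) = (t_0, t_1) = (30, 32) (two consecutive terms determine the rest), the sequence is periodic with period 45.
The value 26 first appears (with n ≥ 2) at t_9.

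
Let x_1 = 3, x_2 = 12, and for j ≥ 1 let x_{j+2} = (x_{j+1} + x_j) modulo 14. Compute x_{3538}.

5

Listing terms: x_1 = 3; x_2 = 12; x_3 = 1; x_4 = 13; x_5 = 0; x_6 = 13; x_7 = 13; x_8 = 12; x_9 = 11; x_{10} = 9; x_{11} = 6; x_{12} = 1; x_{13} = 7; x_{14} = 8; x_{15} = 1; x_{16} = 9; x_{17} = 10; x_{18} = 5; x_{19} = 1; x_{20} = 6; x_{21} = 7; x_{22} = 13; x_{23} = 6; x_{24} = 5; x_{25} = 11; x_{26} = 2; x_{27} = 13; x_{28} = 1; x_{29} = 0; x_{30} = 1; x_{31} = 1; x_{32} = 2; x_{33} = 3; x_{34} = 5; x_{35} = 8; x_{36} = 13; x_{37} = 7; x_{38} = 6; x_{39} = 13; x_{40} = 5; x_{41} = 4; x_{42} = 9; x_{43} = 13; x_{44} = 8; x_{45} = 7; x_{46} = 1; x_{47} = 8; x_{48} = 9; x_{49} = 3; x_{50} = 12.
The sequence repeats with period 48.
(3538 - 1) mod 48 = 33, so x_{3538} = x_{34} = 5.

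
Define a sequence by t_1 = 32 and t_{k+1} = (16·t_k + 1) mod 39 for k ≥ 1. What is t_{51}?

We have t_1 = 32,  t_2 = 6,  t_3 = 19,  t_4 = 32.
The sequence repeats with period 3.
So t_{51} = t_{1 + ((51-1) mod 3)} = t_3 = 19.

19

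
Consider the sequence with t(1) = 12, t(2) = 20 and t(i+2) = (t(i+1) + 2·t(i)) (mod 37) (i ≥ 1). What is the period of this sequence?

We have t(1) = 12,  t(2) = 20,  t(3) = 7,  t(4) = 10,  t(5) = 24,  t(6) = 7,  t(7) = 18,  t(8) = 32,  t(9) = 31,  t(10) = 21,  t(11) = 9,  t(12) = 14,  t(13) = 32,  t(14) = 23,  t(15) = 13,  t(16) = 22,  t(17) = 11,  t(18) = 18,  t(19) = 3,  t(20) = 2,  t(21) = 8,  t(22) = 12,  t(23) = 28,  t(24) = 15,  t(25) = 34,  t(26) = 27,  t(27) = 21,  t(28) = 1,  t(29) = 6,  t(30) = 8,  t(31) = 20,  t(32) = 36,  t(33) = 2,  t(34) = 0,  t(35) = 4,  t(36) = 4,  t(37) = 12,  t(38) = 20.
Since (t(37), t(38)) = (t(1), t(2)) = (12, 20) (two consecutive terms determine the rest), the sequence is periodic with period 36.

36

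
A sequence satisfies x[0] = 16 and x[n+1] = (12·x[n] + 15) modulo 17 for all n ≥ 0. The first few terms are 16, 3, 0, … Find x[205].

We have x[0] = 16; x[1] = 3; x[2] = 0; x[3] = 15; x[4] = 8; x[5] = 9; x[6] = 4; x[7] = 12; x[8] = 6; x[9] = 2; x[10] = 5; x[11] = 7; x[12] = 14; x[13] = 13; x[14] = 1; x[15] = 10; x[16] = 16.
Since x[16] = x[0] = 16, the sequence is periodic with period 16.
(205 - 0) mod 16 = 13, so x[205] = x[13] = 13.

13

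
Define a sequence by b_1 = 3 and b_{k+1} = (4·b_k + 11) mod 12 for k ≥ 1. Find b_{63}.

7

Listing terms: b_1 = 3, b_2 = 11, b_3 = 7, b_4 = 3.
The sequence repeats with period 3.
So b_{63} = b_{1 + ((63-1) mod 3)} = b_3 = 7.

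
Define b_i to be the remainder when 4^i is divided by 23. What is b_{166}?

4

b_0 = 1, b_1 = 4, b_2 = 16, b_3 = 18, b_4 = 3, b_5 = 12, b_6 = 2, b_7 = 8, b_8 = 9, b_9 = 13, b_{10} = 6, b_{11} = 1.
The sequence repeats with period 11.
(166 - 0) mod 11 = 1, so b_{166} = b_1 = 4.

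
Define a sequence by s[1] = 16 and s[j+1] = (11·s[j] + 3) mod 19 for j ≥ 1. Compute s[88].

16

s[1] = 16, s[2] = 8, s[3] = 15, s[4] = 16.
The sequence repeats with period 3.
(88 - 1) mod 3 = 0, so s[88] = s[1] = 16.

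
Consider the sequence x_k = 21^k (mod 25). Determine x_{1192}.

Listing terms: x_0 = 1; x_1 = 21; x_2 = 16; x_3 = 11; x_4 = 6; x_5 = 1.
The sequence repeats with period 5.
So x_{1192} = x_{0 + ((1192-0) mod 5)} = x_2 = 16.

16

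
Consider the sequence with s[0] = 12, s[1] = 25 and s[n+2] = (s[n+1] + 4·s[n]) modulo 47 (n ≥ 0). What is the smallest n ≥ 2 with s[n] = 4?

12

s[0] = 12,  s[1] = 25,  s[2] = 26,  s[3] = 32,  s[4] = 42,  s[5] = 29,  s[6] = 9,  s[7] = 31,  s[8] = 20,  s[9] = 3,  s[10] = 36,  s[11] = 1,  s[12] = 4,  s[13] = 8,  s[14] = 24,  s[15] = 9,  s[16] = 11,  s[17] = 0,  s[18] = 44,  s[19] = 44,  s[20] = 32,  s[21] = 20,  s[22] = 7,  s[23] = 40,  s[24] = 21,  s[25] = 40,  s[26] = 30,  s[27] = 2,  s[28] = 28,  s[29] = 36,  s[30] = 7,  s[31] = 10,  s[32] = 38,  s[33] = 31,  s[34] = 42,  s[35] = 25,  s[36] = 5,  s[37] = 11,  s[38] = 31,  s[39] = 28,  s[40] = 11,  s[41] = 29,  s[42] = 26,  s[43] = 1,  s[44] = 11,  s[45] = 15,  s[46] = 12,  s[47] = 25.
The sequence repeats with period 46.
The value 4 first appears (with n ≥ 2) at s[12].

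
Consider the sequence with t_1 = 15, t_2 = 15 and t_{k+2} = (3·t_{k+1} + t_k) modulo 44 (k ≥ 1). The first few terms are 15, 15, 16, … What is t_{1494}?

18

t_1 = 15,  t_2 = 15,  t_3 = 16,  t_4 = 19,  t_5 = 29,  t_6 = 18,  t_7 = 39,  t_8 = 3,  t_9 = 4,  t_{10} = 15,  t_{11} = 5,  t_{12} = 30,  t_{13} = 7,  t_{14} = 7,  t_{15} = 28,  t_{16} = 3,  t_{17} = 37,  t_{18} = 26,  t_{19} = 27,  t_{20} = 19,  t_{21} = 40,  t_{22} = 7,  t_{23} = 17,  t_{24} = 14,  t_{25} = 15,  t_{26} = 15.
Since (t_{25}, t_{26}) = (t_1, t_2) = (15, 15) (two consecutive terms determine the rest), the sequence is periodic with period 24.
(1494 - 1) mod 24 = 5, so t_{1494} = t_6 = 18.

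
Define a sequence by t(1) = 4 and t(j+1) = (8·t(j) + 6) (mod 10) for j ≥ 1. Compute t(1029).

4

Listing terms: t(1) = 4, t(2) = 8, t(3) = 0, t(4) = 6, t(5) = 4.
The sequence repeats with period 4.
(1029 - 1) mod 4 = 0, so t(1029) = t(1) = 4.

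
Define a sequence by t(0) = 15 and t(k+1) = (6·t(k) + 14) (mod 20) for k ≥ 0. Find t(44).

6

Listing terms: t(0) = 15,  t(1) = 4,  t(2) = 18,  t(3) = 2,  t(4) = 6,  t(5) = 10,  t(6) = 14,  t(7) = 18.
Since t(7) = t(2) = 18, the sequence is eventually periodic: after a pre-period of length 2 it cycles with period 5.
For k ≥ 2, t(k) depends only on (k - 2) mod 5. (44 - 2) mod 5 = 2, so t(44) = t(4) = 6.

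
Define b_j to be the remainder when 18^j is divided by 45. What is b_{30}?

9

Listing terms: b_0 = 1; b_1 = 18; b_2 = 9; b_3 = 27; b_4 = 36; b_5 = 18.
Since b_5 = b_1 = 18, the sequence is eventually periodic: after a pre-period of length 1 it cycles with period 4.
For j ≥ 1, b_j depends only on (j - 1) mod 4. (30 - 1) mod 4 = 1, so b_{30} = b_2 = 9.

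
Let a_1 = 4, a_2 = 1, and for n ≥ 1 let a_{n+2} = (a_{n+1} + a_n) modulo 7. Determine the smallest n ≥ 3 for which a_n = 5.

3

We have a_1 = 4; a_2 = 1; a_3 = 5; a_4 = 6; a_5 = 4; a_6 = 3; a_7 = 0; a_8 = 3; a_9 = 3; a_{10} = 6; a_{11} = 2; a_{12} = 1; a_{13} = 3; a_{14} = 4; a_{15} = 0; a_{16} = 4; a_{17} = 4; a_{18} = 1.
Since (a_{17}, a_{18}) = (a_1, a_2) = (4, 1) (two consecutive terms determine the rest), the sequence is periodic with period 16.
The value 5 first appears (with n ≥ 3) at a_3.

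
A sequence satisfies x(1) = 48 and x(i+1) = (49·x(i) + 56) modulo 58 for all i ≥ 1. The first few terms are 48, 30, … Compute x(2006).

10

x(1) = 48,  x(2) = 30,  x(3) = 18,  x(4) = 10,  x(5) = 24,  x(6) = 14,  x(7) = 46,  x(8) = 48.
Since x(8) = x(1) = 48, the sequence is periodic with period 7.
(2006 - 1) mod 7 = 3, so x(2006) = x(4) = 10.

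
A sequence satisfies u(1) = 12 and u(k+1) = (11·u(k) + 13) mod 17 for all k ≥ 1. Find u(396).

7

u(1) = 12, u(2) = 9, u(3) = 10, u(4) = 4, u(5) = 6, u(6) = 11, u(7) = 15, u(8) = 8, u(9) = 16, u(10) = 2, u(11) = 1, u(12) = 7, u(13) = 5, u(14) = 0, u(15) = 13, u(16) = 3, u(17) = 12.
The sequence repeats with period 16.
(396 - 1) mod 16 = 11, so u(396) = u(12) = 7.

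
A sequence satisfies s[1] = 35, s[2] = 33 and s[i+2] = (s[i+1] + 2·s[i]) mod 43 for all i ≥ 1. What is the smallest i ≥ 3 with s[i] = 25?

6

Listing terms: s[1] = 35, s[2] = 33, s[3] = 17, s[4] = 40, s[5] = 31, s[6] = 25, s[7] = 1, s[8] = 8, s[9] = 10, s[10] = 26, s[11] = 3, s[12] = 12, s[13] = 18, s[14] = 42, s[15] = 35, s[16] = 33.
Since (s[15], s[16]) = (s[1], s[2]) = (35, 33) (two consecutive terms determine the rest), the sequence is periodic with period 14.
The value 25 first appears (with i ≥ 3) at s[6].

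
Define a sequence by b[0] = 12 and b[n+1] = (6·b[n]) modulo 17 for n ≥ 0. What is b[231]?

Computing terms: b[0] = 12, b[1] = 4, b[2] = 7, b[3] = 8, b[4] = 14, b[5] = 16, b[6] = 11, b[7] = 15, b[8] = 5, b[9] = 13, b[10] = 10, b[11] = 9, b[12] = 3, b[13] = 1, b[14] = 6, b[15] = 2, b[16] = 12.
Since b[16] = b[0] = 12, the sequence is periodic with period 16.
(231 - 0) mod 16 = 7, so b[231] = b[7] = 15.

15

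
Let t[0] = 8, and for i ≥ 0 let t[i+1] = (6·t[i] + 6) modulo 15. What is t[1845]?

3

Listing terms: t[0] = 8, t[1] = 9, t[2] = 0, t[3] = 6, t[4] = 12, t[5] = 3, t[6] = 9.
Since t[6] = t[1] = 9, the sequence is eventually periodic: after a pre-period of length 1 it cycles with period 5.
For i ≥ 1, t[i] depends only on (i - 1) mod 5. (1845 - 1) mod 5 = 4, so t[1845] = t[5] = 3.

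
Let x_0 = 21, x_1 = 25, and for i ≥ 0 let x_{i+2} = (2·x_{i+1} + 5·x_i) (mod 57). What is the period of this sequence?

Computing terms: x_0 = 21,  x_1 = 25,  x_2 = 41,  x_3 = 36,  x_4 = 49,  x_5 = 50,  x_6 = 3,  x_7 = 28,  x_8 = 14,  x_9 = 54,  x_{10} = 7,  x_{11} = 56,  x_{12} = 33,  x_{13} = 4,  x_{14} = 2,  x_{15} = 24,  x_{16} = 1,  x_{17} = 8,  x_{18} = 21,  x_{19} = 25.
Since (x_{18}, x_{19}) = (x_0, x_1) = (21, 25) (two consecutive terms determine the rest), the sequence is periodic with period 18.

18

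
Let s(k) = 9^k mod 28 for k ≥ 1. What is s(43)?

9

s(1) = 9, s(2) = 25, s(3) = 1, s(4) = 9.
Since s(4) = s(1) = 9, the sequence is periodic with period 3.
So s(43) = s(1 + ((43-1) mod 3)) = s(1) = 9.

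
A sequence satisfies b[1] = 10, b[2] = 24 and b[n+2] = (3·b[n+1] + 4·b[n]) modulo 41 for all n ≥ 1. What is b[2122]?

24

b[1] = 10, b[2] = 24, b[3] = 30, b[4] = 22, b[5] = 22, b[6] = 31, b[7] = 17, b[8] = 11, b[9] = 19, b[10] = 19, b[11] = 10, b[12] = 24.
Since (b[11], b[12]) = (b[1], b[2]) = (10, 24) (two consecutive terms determine the rest), the sequence is periodic with period 10.
So b[2122] = b[1 + ((2122-1) mod 10)] = b[2] = 24.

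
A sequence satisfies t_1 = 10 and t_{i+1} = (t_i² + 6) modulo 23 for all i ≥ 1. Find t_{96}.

t_1 = 10,  t_2 = 14,  t_3 = 18,  t_4 = 8,  t_5 = 1,  t_6 = 7,  t_7 = 9,  t_8 = 18.
Since t_8 = t_3 = 18, the sequence is eventually periodic: after a pre-period of length 2 it cycles with period 5.
For i ≥ 3, t_i depends only on (i - 3) mod 5. (96 - 3) mod 5 = 3, so t_{96} = t_6 = 7.

7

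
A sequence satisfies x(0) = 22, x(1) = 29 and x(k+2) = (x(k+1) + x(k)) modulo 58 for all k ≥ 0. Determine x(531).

Listing terms: x(0) = 22, x(1) = 29, x(2) = 51, x(3) = 22, x(4) = 15, x(5) = 37, x(6) = 52, x(7) = 31, x(8) = 25, x(9) = 56, x(10) = 23, x(11) = 21, x(12) = 44, x(13) = 7, x(14) = 51, x(15) = 0, x(16) = 51, x(17) = 51, x(18) = 44, x(19) = 37, x(20) = 23, x(21) = 2, x(22) = 25, x(23) = 27, x(24) = 52, x(25) = 21, x(26) = 15, x(27) = 36, x(28) = 51, x(29) = 29, x(30) = 22, x(31) = 51, x(32) = 15, x(33) = 8, x(34) = 23, x(35) = 31, x(36) = 54, x(37) = 27, x(38) = 23, x(39) = 50, x(40) = 15, x(41) = 7, x(42) = 22, x(43) = 29.
The sequence repeats with period 42.
So x(531) = x(0 + ((531-0) mod 42)) = x(27) = 36.

36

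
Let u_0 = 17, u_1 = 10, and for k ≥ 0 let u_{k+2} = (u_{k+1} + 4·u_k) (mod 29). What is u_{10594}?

u_0 = 17, u_1 = 10, u_2 = 20, u_3 = 2, u_4 = 24, u_5 = 3, u_6 = 12, u_7 = 24, u_8 = 14, u_9 = 23, u_{10} = 21, u_{11} = 26, u_{12} = 23, u_{13} = 11, u_{14} = 16, u_{15} = 2, u_{16} = 8, u_{17} = 16, u_{18} = 19, u_{19} = 25, u_{20} = 14, u_{21} = 27, u_{22} = 25, u_{23} = 17, u_{24} = 1, u_{25} = 11, u_{26} = 15, u_{27} = 1, u_{28} = 3, u_{29} = 7, u_{30} = 19, u_{31} = 18, u_{32} = 7, u_{33} = 21, u_{34} = 20, u_{35} = 17, u_{36} = 10.
The sequence repeats with period 35.
(10594 - 0) mod 35 = 24, so u_{10594} = u_{24} = 1.

1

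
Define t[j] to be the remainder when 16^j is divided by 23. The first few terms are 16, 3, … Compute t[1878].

We have t[1] = 16,  t[2] = 3,  t[3] = 2,  t[4] = 9,  t[5] = 6,  t[6] = 4,  t[7] = 18,  t[8] = 12,  t[9] = 8,  t[10] = 13,  t[11] = 1,  t[12] = 16.
The sequence repeats with period 11.
(1878 - 1) mod 11 = 7, so t[1878] = t[8] = 12.

12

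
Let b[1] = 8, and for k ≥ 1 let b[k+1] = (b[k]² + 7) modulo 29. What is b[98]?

b[1] = 8,  b[2] = 13,  b[3] = 2,  b[4] = 11,  b[5] = 12,  b[6] = 6,  b[7] = 14,  b[8] = 0,  b[9] = 7,  b[10] = 27,  b[11] = 11.
Since b[11] = b[4] = 11, the sequence is eventually periodic: after a pre-period of length 3 it cycles with period 7.
For k ≥ 4, b[k] depends only on (k - 4) mod 7. (98 - 4) mod 7 = 3, so b[98] = b[7] = 14.

14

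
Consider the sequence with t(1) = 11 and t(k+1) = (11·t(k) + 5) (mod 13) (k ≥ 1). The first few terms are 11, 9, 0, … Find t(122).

9

t(1) = 11, t(2) = 9, t(3) = 0, t(4) = 5, t(5) = 8, t(6) = 2, t(7) = 1, t(8) = 3, t(9) = 12, t(10) = 7, t(11) = 4, t(12) = 10, t(13) = 11.
Since t(13) = t(1) = 11, the sequence is periodic with period 12.
So t(122) = t(1 + ((122-1) mod 12)) = t(2) = 9.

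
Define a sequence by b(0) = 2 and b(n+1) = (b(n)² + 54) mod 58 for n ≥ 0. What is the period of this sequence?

6

We have b(0) = 2; b(1) = 0; b(2) = 54; b(3) = 12; b(4) = 24; b(5) = 50; b(6) = 2.
The sequence repeats with period 6.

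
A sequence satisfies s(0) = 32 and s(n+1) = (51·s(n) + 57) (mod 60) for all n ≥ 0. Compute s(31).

Computing terms: s(0) = 32,  s(1) = 9,  s(2) = 36,  s(3) = 33,  s(4) = 0,  s(5) = 57,  s(6) = 24,  s(7) = 21,  s(8) = 48,  s(9) = 45,  s(10) = 12,  s(11) = 9.
Since s(11) = s(1) = 9, the sequence is eventually periodic: after a pre-period of length 1 it cycles with period 10.
For n ≥ 1, s(n) depends only on (n - 1) mod 10. (31 - 1) mod 10 = 0, so s(31) = s(1) = 9.

9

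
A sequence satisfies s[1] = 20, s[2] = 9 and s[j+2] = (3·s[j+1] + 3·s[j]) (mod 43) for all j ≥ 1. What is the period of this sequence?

Computing terms: s[1] = 20, s[2] = 9, s[3] = 1, s[4] = 30, s[5] = 7, s[6] = 25, s[7] = 10, s[8] = 19, s[9] = 1, s[10] = 17, s[11] = 11, s[12] = 41, s[13] = 27, s[14] = 32, s[15] = 5, s[16] = 25, s[17] = 4, s[18] = 1, s[19] = 15, s[20] = 5, s[21] = 17, s[22] = 23, s[23] = 34, s[24] = 42, s[25] = 13, s[26] = 36, s[27] = 18, s[28] = 33, s[29] = 24, s[30] = 42, s[31] = 26, s[32] = 32, s[33] = 2, s[34] = 16, s[35] = 11, s[36] = 38, s[37] = 18, s[38] = 39, s[39] = 42, s[40] = 28, s[41] = 38, s[42] = 26, s[43] = 20, s[44] = 9.
The sequence repeats with period 42.

42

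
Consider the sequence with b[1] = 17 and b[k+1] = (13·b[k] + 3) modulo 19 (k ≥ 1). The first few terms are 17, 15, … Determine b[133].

We have b[1] = 17, b[2] = 15, b[3] = 8, b[4] = 12, b[5] = 7, b[6] = 18, b[7] = 9, b[8] = 6, b[9] = 5, b[10] = 11, b[11] = 13, b[12] = 1, b[13] = 16, b[14] = 2, b[15] = 10, b[16] = 0, b[17] = 3, b[18] = 4, b[19] = 17.
Since b[19] = b[1] = 17, the sequence is periodic with period 18.
(133 - 1) mod 18 = 6, so b[133] = b[7] = 9.

9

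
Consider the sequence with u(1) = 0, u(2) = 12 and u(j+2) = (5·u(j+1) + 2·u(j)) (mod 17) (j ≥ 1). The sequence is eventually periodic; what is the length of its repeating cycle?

We have u(1) = 0, u(2) = 12, u(3) = 9, u(4) = 1, u(5) = 6, u(6) = 15, u(7) = 2, u(8) = 6, u(9) = 0, u(10) = 12.
The sequence repeats with period 8.

8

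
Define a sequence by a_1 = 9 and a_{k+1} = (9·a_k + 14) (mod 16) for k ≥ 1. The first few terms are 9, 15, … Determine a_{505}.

9

Computing terms: a_1 = 9; a_2 = 15; a_3 = 5; a_4 = 11; a_5 = 1; a_6 = 7; a_7 = 13; a_8 = 3; a_9 = 9.
The sequence repeats with period 8.
(505 - 1) mod 8 = 0, so a_{505} = a_1 = 9.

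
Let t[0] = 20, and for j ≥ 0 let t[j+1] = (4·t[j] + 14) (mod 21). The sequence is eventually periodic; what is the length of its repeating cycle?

We have t[0] = 20, t[1] = 10, t[2] = 12, t[3] = 20.
Since t[3] = t[0] = 20, the sequence is periodic with period 3.

3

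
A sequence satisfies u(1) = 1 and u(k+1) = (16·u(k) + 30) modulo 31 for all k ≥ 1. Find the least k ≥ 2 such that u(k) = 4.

u(1) = 1,  u(2) = 15,  u(3) = 22,  u(4) = 10,  u(5) = 4,  u(6) = 1.
The sequence repeats with period 5.
The value 4 first appears (with k ≥ 2) at u(5).

5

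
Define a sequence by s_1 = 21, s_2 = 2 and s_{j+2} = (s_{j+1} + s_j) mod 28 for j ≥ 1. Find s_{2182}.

Computing terms: s_1 = 21, s_2 = 2, s_3 = 23, s_4 = 25, s_5 = 20, s_6 = 17, s_7 = 9, s_8 = 26, s_9 = 7, s_{10} = 5, s_{11} = 12, s_{12} = 17, s_{13} = 1, s_{14} = 18, s_{15} = 19, s_{16} = 9, s_{17} = 0, s_{18} = 9, s_{19} = 9, s_{20} = 18, s_{21} = 27, s_{22} = 17, s_{23} = 16, s_{24} = 5, s_{25} = 21, s_{26} = 26, s_{27} = 19, s_{28} = 17, s_{29} = 8, s_{30} = 25, s_{31} = 5, s_{32} = 2, s_{33} = 7, s_{34} = 9, s_{35} = 16, s_{36} = 25, s_{37} = 13, s_{38} = 10, s_{39} = 23, s_{40} = 5, s_{41} = 0, s_{42} = 5, s_{43} = 5, s_{44} = 10, s_{45} = 15, s_{46} = 25, s_{47} = 12, s_{48} = 9, s_{49} = 21, s_{50} = 2.
Since (s_{49}, s_{50}) = (s_1, s_2) = (21, 2) (two consecutive terms determine the rest), the sequence is periodic with period 48.
(2182 - 1) mod 48 = 21, so s_{2182} = s_{22} = 17.

17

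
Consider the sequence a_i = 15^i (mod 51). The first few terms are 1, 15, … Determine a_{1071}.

Listing terms: a_0 = 1; a_1 = 15; a_2 = 21; a_3 = 9; a_4 = 33; a_5 = 36; a_6 = 30; a_7 = 42; a_8 = 18; a_9 = 15.
Since a_9 = a_1 = 15, the sequence is eventually periodic: after a pre-period of length 1 it cycles with period 8.
For i ≥ 1, a_i depends only on (i - 1) mod 8. (1071 - 1) mod 8 = 6, so a_{1071} = a_7 = 42.

42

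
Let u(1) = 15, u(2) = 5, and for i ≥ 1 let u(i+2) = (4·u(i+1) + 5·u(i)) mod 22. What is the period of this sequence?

10

u(1) = 15, u(2) = 5, u(3) = 7, u(4) = 9, u(5) = 5, u(6) = 21, u(7) = 21, u(8) = 13, u(9) = 3, u(10) = 11, u(11) = 15, u(12) = 5.
Since (u(11), u(12)) = (u(1), u(2)) = (15, 5) (two consecutive terms determine the rest), the sequence is periodic with period 10.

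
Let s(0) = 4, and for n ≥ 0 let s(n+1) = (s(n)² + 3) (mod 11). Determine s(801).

We have s(0) = 4,  s(1) = 8,  s(2) = 1,  s(3) = 4.
Since s(3) = s(0) = 4, the sequence is periodic with period 3.
(801 - 0) mod 3 = 0, so s(801) = s(0) = 4.

4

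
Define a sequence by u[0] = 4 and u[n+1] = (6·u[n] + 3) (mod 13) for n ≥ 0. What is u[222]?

Listing terms: u[0] = 4; u[1] = 1; u[2] = 9; u[3] = 5; u[4] = 7; u[5] = 6; u[6] = 0; u[7] = 3; u[8] = 8; u[9] = 12; u[10] = 10; u[11] = 11; u[12] = 4.
The sequence repeats with period 12.
So u[222] = u[0 + ((222-0) mod 12)] = u[6] = 0.

0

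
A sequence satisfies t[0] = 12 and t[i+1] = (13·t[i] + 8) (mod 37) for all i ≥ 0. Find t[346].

t[0] = 12; t[1] = 16; t[2] = 31; t[3] = 4; t[4] = 23; t[5] = 11; t[6] = 3; t[7] = 10; t[8] = 27; t[9] = 26; t[10] = 13; t[11] = 29; t[12] = 15; t[13] = 18; t[14] = 20; t[15] = 9; t[16] = 14; t[17] = 5; t[18] = 36; t[19] = 32; t[20] = 17; t[21] = 7; t[22] = 25; t[23] = 0; t[24] = 8; t[25] = 1; t[26] = 21; t[27] = 22; t[28] = 35; t[29] = 19; t[30] = 33; t[31] = 30; t[32] = 28; t[33] = 2; t[34] = 34; t[35] = 6; t[36] = 12.
The sequence repeats with period 36.
So t[346] = t[0 + ((346-0) mod 36)] = t[22] = 25.

25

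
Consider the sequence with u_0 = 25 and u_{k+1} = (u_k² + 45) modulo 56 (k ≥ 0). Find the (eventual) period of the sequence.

Listing terms: u_0 = 25; u_1 = 54; u_2 = 49; u_3 = 38; u_4 = 33; u_5 = 14; u_6 = 17; u_7 = 54.
Since u_7 = u_1 = 54, the sequence is eventually periodic: after a pre-period of length 1 it cycles with period 6.

6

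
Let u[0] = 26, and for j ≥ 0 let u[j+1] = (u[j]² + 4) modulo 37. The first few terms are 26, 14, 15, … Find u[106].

13

We have u[0] = 26; u[1] = 14; u[2] = 15; u[3] = 7; u[4] = 16; u[5] = 1; u[6] = 5; u[7] = 29; u[8] = 31; u[9] = 3; u[10] = 13; u[11] = 25; u[12] = 0; u[13] = 4; u[14] = 20; u[15] = 34; u[16] = 13.
Since u[16] = u[10] = 13, the sequence is eventually periodic: after a pre-period of length 10 it cycles with period 6.
For j ≥ 10, u[j] depends only on (j - 10) mod 6. (106 - 10) mod 6 = 0, so u[106] = u[10] = 13.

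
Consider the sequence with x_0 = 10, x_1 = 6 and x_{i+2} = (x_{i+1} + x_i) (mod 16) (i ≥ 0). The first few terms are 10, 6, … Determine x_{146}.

We have x_0 = 10,  x_1 = 6,  x_2 = 0,  x_3 = 6,  x_4 = 6,  x_5 = 12,  x_6 = 2,  x_7 = 14,  x_8 = 0,  x_9 = 14,  x_{10} = 14,  x_{11} = 12,  x_{12} = 10,  x_{13} = 6.
Since (x_{12}, x_{13}) = (x_0, x_1) = (10, 6) (two consecutive terms determine the rest), the sequence is periodic with period 12.
(146 - 0) mod 12 = 2, so x_{146} = x_2 = 0.

0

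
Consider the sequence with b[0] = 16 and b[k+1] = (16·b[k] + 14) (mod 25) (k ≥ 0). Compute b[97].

b[0] = 16; b[1] = 20; b[2] = 9; b[3] = 8; b[4] = 17; b[5] = 11; b[6] = 15; b[7] = 4; b[8] = 3; b[9] = 12; b[10] = 6; b[11] = 10; b[12] = 24; b[13] = 23; b[14] = 7; b[15] = 1; b[16] = 5; b[17] = 19; b[18] = 18; b[19] = 2; b[20] = 21; b[21] = 0; b[22] = 14; b[23] = 13; b[24] = 22; b[25] = 16.
The sequence repeats with period 25.
(97 - 0) mod 25 = 22, so b[97] = b[22] = 14.

14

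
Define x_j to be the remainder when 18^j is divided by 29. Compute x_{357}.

12

Listing terms: x_0 = 1; x_1 = 18; x_2 = 5; x_3 = 3; x_4 = 25; x_5 = 15; x_6 = 9; x_7 = 17; x_8 = 16; x_9 = 27; x_{10} = 22; x_{11} = 19; x_{12} = 23; x_{13} = 8; x_{14} = 28; x_{15} = 11; x_{16} = 24; x_{17} = 26; x_{18} = 4; x_{19} = 14; x_{20} = 20; x_{21} = 12; x_{22} = 13; x_{23} = 2; x_{24} = 7; x_{25} = 10; x_{26} = 6; x_{27} = 21; x_{28} = 1.
The sequence repeats with period 28.
(357 - 0) mod 28 = 21, so x_{357} = x_{21} = 12.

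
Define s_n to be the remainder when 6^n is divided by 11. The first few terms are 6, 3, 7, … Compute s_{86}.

Computing terms: s_1 = 6,  s_2 = 3,  s_3 = 7,  s_4 = 9,  s_5 = 10,  s_6 = 5,  s_7 = 8,  s_8 = 4,  s_9 = 2,  s_{10} = 1,  s_{11} = 6.
The sequence repeats with period 10.
(86 - 1) mod 10 = 5, so s_{86} = s_6 = 5.

5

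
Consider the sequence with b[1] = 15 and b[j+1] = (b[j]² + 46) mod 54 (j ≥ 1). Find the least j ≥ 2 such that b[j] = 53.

Listing terms: b[1] = 15; b[2] = 1; b[3] = 47; b[4] = 41; b[5] = 53; b[6] = 47.
Since b[6] = b[3] = 47, the sequence is eventually periodic: after a pre-period of length 2 it cycles with period 3.
The value 53 first appears (with j ≥ 2) at b[5].

5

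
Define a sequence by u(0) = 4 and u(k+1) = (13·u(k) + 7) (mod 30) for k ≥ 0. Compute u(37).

Listing terms: u(0) = 4, u(1) = 29, u(2) = 24, u(3) = 19, u(4) = 14, u(5) = 9, u(6) = 4.
The sequence repeats with period 6.
(37 - 0) mod 6 = 1, so u(37) = u(1) = 29.

29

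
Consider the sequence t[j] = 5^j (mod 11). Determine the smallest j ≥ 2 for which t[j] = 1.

We have t[1] = 5,  t[2] = 3,  t[3] = 4,  t[4] = 9,  t[5] = 1,  t[6] = 5.
Since t[6] = t[1] = 5, the sequence is periodic with period 5.
The value 1 first appears (with j ≥ 2) at t[5].

5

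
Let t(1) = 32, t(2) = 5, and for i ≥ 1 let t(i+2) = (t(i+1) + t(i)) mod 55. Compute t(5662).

5

Computing terms: t(1) = 32,  t(2) = 5,  t(3) = 37,  t(4) = 42,  t(5) = 24,  t(6) = 11,  t(7) = 35,  t(8) = 46,  t(9) = 26,  t(10) = 17,  t(11) = 43,  t(12) = 5,  t(13) = 48,  t(14) = 53,  t(15) = 46,  t(16) = 44,  t(17) = 35,  t(18) = 24,  t(19) = 4,  t(20) = 28,  t(21) = 32,  t(22) = 5.
The sequence repeats with period 20.
(5662 - 1) mod 20 = 1, so t(5662) = t(2) = 5.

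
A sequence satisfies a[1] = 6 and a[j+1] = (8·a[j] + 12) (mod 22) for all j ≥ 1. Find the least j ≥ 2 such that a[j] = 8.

3

Computing terms: a[1] = 6; a[2] = 16; a[3] = 8; a[4] = 10; a[5] = 4; a[6] = 0; a[7] = 12; a[8] = 20; a[9] = 18; a[10] = 2; a[11] = 6.
The sequence repeats with period 10.
The value 8 first appears (with j ≥ 2) at a[3].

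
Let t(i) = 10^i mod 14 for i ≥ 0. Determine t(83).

12

t(0) = 1,  t(1) = 10,  t(2) = 2,  t(3) = 6,  t(4) = 4,  t(5) = 12,  t(6) = 8,  t(7) = 10.
Since t(7) = t(1) = 10, the sequence is eventually periodic: after a pre-period of length 1 it cycles with period 6.
For i ≥ 1, t(i) depends only on (i - 1) mod 6. (83 - 1) mod 6 = 4, so t(83) = t(5) = 12.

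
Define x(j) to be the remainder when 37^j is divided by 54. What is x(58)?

Computing terms: x(0) = 1; x(1) = 37; x(2) = 19; x(3) = 1.
The sequence repeats with period 3.
So x(58) = x(0 + ((58-0) mod 3)) = x(1) = 37.

37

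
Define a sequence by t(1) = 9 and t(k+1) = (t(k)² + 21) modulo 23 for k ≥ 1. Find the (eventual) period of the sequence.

5

Listing terms: t(1) = 9,  t(2) = 10,  t(3) = 6,  t(4) = 11,  t(5) = 4,  t(6) = 14,  t(7) = 10.
Since t(7) = t(2) = 10, the sequence is eventually periodic: after a pre-period of length 1 it cycles with period 5.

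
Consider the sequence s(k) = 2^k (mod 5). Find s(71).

3

Computing terms: s(0) = 1, s(1) = 2, s(2) = 4, s(3) = 3, s(4) = 1.
The sequence repeats with period 4.
(71 - 0) mod 4 = 3, so s(71) = s(3) = 3.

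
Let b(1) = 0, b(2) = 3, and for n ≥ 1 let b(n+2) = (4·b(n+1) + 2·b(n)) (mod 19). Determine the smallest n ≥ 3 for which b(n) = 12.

3

Computing terms: b(1) = 0, b(2) = 3, b(3) = 12, b(4) = 16, b(5) = 12, b(6) = 4, b(7) = 2, b(8) = 16, b(9) = 11, b(10) = 0, b(11) = 3.
The sequence repeats with period 9.
The value 12 first appears (with n ≥ 3) at b(3).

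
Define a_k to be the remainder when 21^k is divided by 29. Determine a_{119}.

12

a_1 = 21; a_2 = 6; a_3 = 10; a_4 = 7; a_5 = 2; a_6 = 13; a_7 = 12; a_8 = 20; a_9 = 14; a_{10} = 4; a_{11} = 26; a_{12} = 24; a_{13} = 11; a_{14} = 28; a_{15} = 8; a_{16} = 23; a_{17} = 19; a_{18} = 22; a_{19} = 27; a_{20} = 16; a_{21} = 17; a_{22} = 9; a_{23} = 15; a_{24} = 25; a_{25} = 3; a_{26} = 5; a_{27} = 18; a_{28} = 1; a_{29} = 21.
The sequence repeats with period 28.
So a_{119} = a_{1 + ((119-1) mod 28)} = a_7 = 12.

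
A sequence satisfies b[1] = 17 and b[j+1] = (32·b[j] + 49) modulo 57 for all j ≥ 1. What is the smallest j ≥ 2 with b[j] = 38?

b[1] = 17, b[2] = 23, b[3] = 44, b[4] = 32, b[5] = 47, b[6] = 14, b[7] = 41, b[8] = 50, b[9] = 53, b[10] = 35, b[11] = 29, b[12] = 8, b[13] = 20, b[14] = 5, b[15] = 38, b[16] = 11, b[17] = 2, b[18] = 56, b[19] = 17.
The sequence repeats with period 18.
The value 38 first appears (with j ≥ 2) at b[15].

15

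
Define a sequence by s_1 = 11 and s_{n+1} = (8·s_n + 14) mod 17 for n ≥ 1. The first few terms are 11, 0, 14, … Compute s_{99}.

s_1 = 11; s_2 = 0; s_3 = 14; s_4 = 7; s_5 = 2; s_6 = 13; s_7 = 16; s_8 = 6; s_9 = 11.
The sequence repeats with period 8.
So s_{99} = s_{1 + ((99-1) mod 8)} = s_3 = 14.

14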